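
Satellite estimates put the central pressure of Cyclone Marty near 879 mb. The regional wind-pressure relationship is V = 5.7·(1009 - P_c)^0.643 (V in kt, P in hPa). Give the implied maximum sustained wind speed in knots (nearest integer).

130 kt

ΔP = 1009 − 879 = 130 mb.
130^0.643 ≈ 22.870.
V ≈ 5.7 × 22.870 ≈ 130.4 kt.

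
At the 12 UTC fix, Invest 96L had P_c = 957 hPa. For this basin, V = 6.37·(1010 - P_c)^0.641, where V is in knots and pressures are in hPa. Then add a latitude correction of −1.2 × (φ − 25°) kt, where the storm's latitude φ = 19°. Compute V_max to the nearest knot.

ΔP = 1010 − 957 = 53 hPa.
53^0.641 ≈ 12.743.
V ≈ 6.37 × 12.743 ≈ 81.2 kt.
Latitude correction: −1.2 × (19 − 25) = 7.2 kt.
Corrected V ≈ 88.4 kt → 88 kt.

88 kt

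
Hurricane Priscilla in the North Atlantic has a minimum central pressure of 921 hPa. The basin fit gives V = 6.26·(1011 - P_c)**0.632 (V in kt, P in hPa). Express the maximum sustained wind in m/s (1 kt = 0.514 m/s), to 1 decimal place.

ΔP = 1011 − 921 = 90 hPa.
V ≈ 6.26 × 90^0.632 = 6.26 × 17.182 ≈ 107.561 kt.
107.561 × 0.514 ≈ 55.29 m/s → 55.3 m/s.

55.3 m/s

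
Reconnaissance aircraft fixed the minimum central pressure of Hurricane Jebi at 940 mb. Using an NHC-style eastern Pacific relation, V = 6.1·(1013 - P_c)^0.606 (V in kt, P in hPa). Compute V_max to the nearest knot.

ΔP = 1013 − 940 = 73 mb.
73^0.606 ≈ 13.464.
V ≈ 6.1 × 13.464 ≈ 82.1 kt.

82 kt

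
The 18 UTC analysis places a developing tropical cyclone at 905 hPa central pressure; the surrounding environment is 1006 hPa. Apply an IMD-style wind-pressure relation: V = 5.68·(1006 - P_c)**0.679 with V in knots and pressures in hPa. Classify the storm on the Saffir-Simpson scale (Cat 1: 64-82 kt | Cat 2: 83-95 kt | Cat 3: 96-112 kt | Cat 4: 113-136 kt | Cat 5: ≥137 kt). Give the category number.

ΔP = 1006 − 905 = 101 hPa.
V ≈ 5.68 × 101^0.679 = 5.68 × 22.96 ≈ 130 kt.
130 kt falls in the Category 4 band.

4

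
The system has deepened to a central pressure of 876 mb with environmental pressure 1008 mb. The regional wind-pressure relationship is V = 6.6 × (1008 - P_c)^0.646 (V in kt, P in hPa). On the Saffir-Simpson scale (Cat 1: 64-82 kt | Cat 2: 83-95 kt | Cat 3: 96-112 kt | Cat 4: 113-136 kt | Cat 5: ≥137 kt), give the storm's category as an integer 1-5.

5

ΔP = 1008 − 876 = 132 mb.
V ≈ 6.6 × 132^0.646 = 6.6 × 23.44 ≈ 155 kt.
155 kt falls in the Category 5 band.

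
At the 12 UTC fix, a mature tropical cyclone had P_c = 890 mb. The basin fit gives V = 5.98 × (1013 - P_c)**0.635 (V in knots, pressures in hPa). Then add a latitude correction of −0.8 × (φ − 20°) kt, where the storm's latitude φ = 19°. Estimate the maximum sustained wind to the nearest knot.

128 kt

ΔP = 1013 − 890 = 123 mb.
123^0.635 ≈ 21.237.
V ≈ 5.98 × 21.237 ≈ 127.0 kt.
Latitude correction: −0.8 × (19 − 20) = 0.8 kt.
Corrected V ≈ 127.8 kt → 128 kt.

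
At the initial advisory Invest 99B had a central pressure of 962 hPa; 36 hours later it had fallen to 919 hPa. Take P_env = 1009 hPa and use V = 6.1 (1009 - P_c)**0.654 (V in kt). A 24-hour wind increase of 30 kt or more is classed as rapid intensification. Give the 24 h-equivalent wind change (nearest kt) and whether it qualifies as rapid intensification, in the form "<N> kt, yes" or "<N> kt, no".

V₁: ΔP = 47, V ≈ 6.1 × 47^0.654 ≈ 75.66 kt.
V₂: ΔP = 90, V ≈ 6.1 × 90^0.654 ≈ 115.72 kt.
ΔV over 36 h = 40.06 kt → 24 h equivalent = 40.06 × 24/36 ≈ 26.71 kt.
27 kt < 30 kt ⇒ not rapid intensification.

27 kt, no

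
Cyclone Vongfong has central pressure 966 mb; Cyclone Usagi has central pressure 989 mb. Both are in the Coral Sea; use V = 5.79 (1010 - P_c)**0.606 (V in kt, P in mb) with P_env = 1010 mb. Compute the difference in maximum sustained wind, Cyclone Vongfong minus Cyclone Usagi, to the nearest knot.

Cyclone Vongfong: ΔP = 44; V ≈ 5.79 × 44^0.606 ≈ 57.36 kt.
Cyclone Usagi: ΔP = 21; V ≈ 5.79 × 21^0.606 ≈ 36.64 kt.
Difference ≈ 57.36 − 36.64 = 20.72 → 21 kt.

21 kt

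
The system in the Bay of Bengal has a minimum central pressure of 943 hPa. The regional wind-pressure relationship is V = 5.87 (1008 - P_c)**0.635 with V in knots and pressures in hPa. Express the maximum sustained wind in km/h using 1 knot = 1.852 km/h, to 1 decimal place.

154.0 km/h

ΔP = 1008 − 943 = 65 hPa.
V ≈ 5.87 × 65^0.635 = 5.87 × 14.164 ≈ 83.145 kt.
83.145 × 1.852 ≈ 153.99 km/h → 154.0 km/h.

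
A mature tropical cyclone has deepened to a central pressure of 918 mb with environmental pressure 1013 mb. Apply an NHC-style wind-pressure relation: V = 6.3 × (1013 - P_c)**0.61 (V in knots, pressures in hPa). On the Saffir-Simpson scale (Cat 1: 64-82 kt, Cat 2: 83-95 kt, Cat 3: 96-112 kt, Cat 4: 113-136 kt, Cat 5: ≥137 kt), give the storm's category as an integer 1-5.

3

ΔP = 1013 − 918 = 95 mb.
V ≈ 6.3 × 95^0.61 = 6.3 × 16.08 ≈ 101 kt.
101 kt falls in the Category 3 band.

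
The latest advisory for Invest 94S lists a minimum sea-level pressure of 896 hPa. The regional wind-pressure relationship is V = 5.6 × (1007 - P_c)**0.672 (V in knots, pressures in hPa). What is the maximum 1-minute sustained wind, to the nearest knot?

133 kt

ΔP = 1007 − 896 = 111 hPa.
111^0.672 ≈ 23.684.
V ≈ 5.6 × 23.684 ≈ 132.6 kt.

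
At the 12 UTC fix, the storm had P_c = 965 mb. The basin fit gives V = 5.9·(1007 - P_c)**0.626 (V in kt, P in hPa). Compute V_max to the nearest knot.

61 kt

ΔP = 1007 − 965 = 42 mb.
42^0.626 ≈ 10.379.
V ≈ 5.9 × 10.379 ≈ 61.2 kt.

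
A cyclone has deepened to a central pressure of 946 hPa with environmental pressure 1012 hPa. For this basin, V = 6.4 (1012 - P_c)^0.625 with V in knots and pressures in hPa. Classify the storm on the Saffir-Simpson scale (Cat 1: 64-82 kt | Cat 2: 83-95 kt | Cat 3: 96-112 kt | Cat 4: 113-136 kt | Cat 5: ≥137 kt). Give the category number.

ΔP = 1012 − 946 = 66 hPa.
V ≈ 6.4 × 66^0.625 = 6.4 × 13.72 ≈ 88 kt.
88 kt falls in the Category 2 band.

2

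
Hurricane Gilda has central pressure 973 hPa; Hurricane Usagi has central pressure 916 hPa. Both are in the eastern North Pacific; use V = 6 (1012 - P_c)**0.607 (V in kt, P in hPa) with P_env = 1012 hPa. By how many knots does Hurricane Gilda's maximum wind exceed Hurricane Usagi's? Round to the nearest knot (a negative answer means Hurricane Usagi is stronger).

Hurricane Gilda: ΔP = 39; V ≈ 6 × 39^0.607 ≈ 55.45 kt.
Hurricane Usagi: ΔP = 96; V ≈ 6 × 96^0.607 ≈ 95.81 kt.
Difference ≈ 55.45 − 95.81 = -40.36 → -40 kt.

-40 kt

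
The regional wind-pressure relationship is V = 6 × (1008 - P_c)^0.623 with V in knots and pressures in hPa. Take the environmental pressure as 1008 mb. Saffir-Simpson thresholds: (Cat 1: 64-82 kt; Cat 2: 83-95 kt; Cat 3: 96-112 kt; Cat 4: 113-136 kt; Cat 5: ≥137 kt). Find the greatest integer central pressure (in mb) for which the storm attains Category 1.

Category 1 begins at V = 64 kt.
Required ΔP = (64/6)^(1/0.623) = 10.667^1.605 ≈ 44.68 mb.
P_c ≤ 1008 − 44.68 = 963.32, so the highest integer P_c is 963 mb.

963 mb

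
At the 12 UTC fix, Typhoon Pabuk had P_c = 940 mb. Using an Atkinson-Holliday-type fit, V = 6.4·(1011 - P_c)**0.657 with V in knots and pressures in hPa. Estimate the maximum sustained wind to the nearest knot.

105 kt

ΔP = 1011 − 940 = 71 mb.
71^0.657 ≈ 16.454.
V ≈ 6.4 × 16.454 ≈ 105.3 kt.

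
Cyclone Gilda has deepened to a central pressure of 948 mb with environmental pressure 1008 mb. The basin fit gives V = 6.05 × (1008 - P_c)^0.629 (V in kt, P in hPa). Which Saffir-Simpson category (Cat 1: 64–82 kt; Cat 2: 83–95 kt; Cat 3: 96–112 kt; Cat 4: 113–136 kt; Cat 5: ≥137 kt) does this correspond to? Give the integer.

ΔP = 1008 − 948 = 60 mb.
V ≈ 6.05 × 60^0.629 = 6.05 × 13.14 ≈ 79 kt.
79 kt falls in the Category 1 band.

1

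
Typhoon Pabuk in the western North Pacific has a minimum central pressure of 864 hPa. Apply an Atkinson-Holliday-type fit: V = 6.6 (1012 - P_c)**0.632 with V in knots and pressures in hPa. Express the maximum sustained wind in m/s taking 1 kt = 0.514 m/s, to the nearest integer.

ΔP = 1012 − 864 = 148 hPa.
V ≈ 6.6 × 148^0.632 = 6.6 × 23.529 ≈ 155.292 kt.
155.292 × 0.514 ≈ 79.82 m/s → 80 m/s.

80 m/s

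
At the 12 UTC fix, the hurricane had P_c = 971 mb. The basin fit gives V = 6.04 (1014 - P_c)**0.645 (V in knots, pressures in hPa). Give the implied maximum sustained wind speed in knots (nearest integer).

68 kt

ΔP = 1014 − 971 = 43 mb.
43^0.645 ≈ 11.313.
V ≈ 6.04 × 11.313 ≈ 68.3 kt.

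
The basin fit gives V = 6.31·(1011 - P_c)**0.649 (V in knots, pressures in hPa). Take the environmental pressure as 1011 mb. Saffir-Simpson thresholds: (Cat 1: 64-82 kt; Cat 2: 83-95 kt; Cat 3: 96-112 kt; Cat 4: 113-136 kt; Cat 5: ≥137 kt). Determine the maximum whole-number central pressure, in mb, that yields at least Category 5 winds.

896 mb

Category 5 begins at V = 137 kt.
Required ΔP = (137/6.31)^(1/0.649) = 21.712^1.541 ≈ 114.71 mb.
P_c ≤ 1011 − 114.71 = 896.29, so the highest integer P_c is 896 mb.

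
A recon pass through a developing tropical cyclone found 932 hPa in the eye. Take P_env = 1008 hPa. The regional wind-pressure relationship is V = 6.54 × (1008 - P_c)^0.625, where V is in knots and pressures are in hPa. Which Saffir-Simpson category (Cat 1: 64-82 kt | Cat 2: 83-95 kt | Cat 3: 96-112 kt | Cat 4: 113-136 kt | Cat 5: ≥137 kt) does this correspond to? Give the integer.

ΔP = 1008 − 932 = 76 hPa.
V ≈ 6.54 × 76^0.625 = 6.54 × 14.98 ≈ 98 kt.
98 kt falls in the Category 3 band.

3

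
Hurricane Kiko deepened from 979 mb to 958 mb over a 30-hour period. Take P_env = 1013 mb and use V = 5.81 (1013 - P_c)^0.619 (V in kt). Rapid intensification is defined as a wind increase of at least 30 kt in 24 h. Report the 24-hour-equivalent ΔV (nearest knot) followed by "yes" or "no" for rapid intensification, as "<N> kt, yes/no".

14 kt, no

V₁: ΔP = 34, V ≈ 5.81 × 34^0.619 ≈ 51.54 kt.
V₂: ΔP = 55, V ≈ 5.81 × 55^0.619 ≈ 69.42 kt.
ΔV over 30 h = 17.88 kt → 24 h equivalent = 17.88 × 24/30 ≈ 14.30 kt.
14 kt < 30 kt ⇒ not rapid intensification.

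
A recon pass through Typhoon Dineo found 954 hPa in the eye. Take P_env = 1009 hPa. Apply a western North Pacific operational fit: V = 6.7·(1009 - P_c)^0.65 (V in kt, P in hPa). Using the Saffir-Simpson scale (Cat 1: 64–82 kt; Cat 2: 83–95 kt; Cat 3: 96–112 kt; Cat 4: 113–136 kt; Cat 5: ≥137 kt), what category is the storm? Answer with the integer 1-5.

2

ΔP = 1009 − 954 = 55 hPa.
V ≈ 6.7 × 55^0.65 = 6.7 × 13.53 ≈ 91 kt.
91 kt falls in the Category 2 band.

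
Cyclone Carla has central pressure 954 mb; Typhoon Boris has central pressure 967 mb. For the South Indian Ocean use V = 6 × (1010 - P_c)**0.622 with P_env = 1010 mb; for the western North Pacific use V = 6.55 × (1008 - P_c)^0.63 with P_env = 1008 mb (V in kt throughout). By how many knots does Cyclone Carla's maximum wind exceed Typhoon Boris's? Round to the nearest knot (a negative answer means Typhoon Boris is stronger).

Cyclone Carla: ΔP = 56; V ≈ 6 × 56^0.622 ≈ 73.37 kt.
Typhoon Boris: ΔP = 41; V ≈ 6.55 × 41^0.63 ≈ 67.97 kt.
Difference ≈ 73.37 − 67.97 = 5.40 → 5 kt.

5 kt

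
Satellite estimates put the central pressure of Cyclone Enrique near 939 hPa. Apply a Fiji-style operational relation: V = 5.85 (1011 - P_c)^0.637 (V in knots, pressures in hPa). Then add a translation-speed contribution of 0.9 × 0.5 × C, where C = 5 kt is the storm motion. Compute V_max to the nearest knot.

91 kt

ΔP = 1011 − 939 = 72 hPa.
72^0.637 ≈ 15.245.
V ≈ 5.85 × 15.245 ≈ 89.2 kt.
Translation term: 0.9 × 0.5 × 5 = 2.25 kt.
Corrected V ≈ 91.45 kt → 91 kt.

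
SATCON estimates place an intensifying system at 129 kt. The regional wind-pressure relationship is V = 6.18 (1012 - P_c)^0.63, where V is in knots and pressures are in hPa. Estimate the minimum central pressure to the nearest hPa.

888 hPa

ΔP = (V / 6.18)^(1/0.63) = (129/6.18)^1.587.
129/6.18 = 20.874; 20.874^1.587 ≈ 124.34 hPa.
P_c = 1012 − 124.34 = 887.66 ≈ 888 hPa.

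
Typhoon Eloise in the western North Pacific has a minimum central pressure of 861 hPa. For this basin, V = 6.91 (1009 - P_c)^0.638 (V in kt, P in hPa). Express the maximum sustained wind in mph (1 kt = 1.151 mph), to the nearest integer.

ΔP = 1009 − 861 = 148 hPa.
V ≈ 6.91 × 148^0.638 = 6.91 × 24.245 ≈ 167.535 kt.
167.535 × 1.151 ≈ 192.83 mph → 193 mph.

193 mph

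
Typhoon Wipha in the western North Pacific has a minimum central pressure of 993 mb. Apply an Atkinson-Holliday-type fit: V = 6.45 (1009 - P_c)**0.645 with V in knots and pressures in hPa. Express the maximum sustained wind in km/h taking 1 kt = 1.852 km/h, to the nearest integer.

71 km/h

ΔP = 1009 − 993 = 16 mb.
V ≈ 6.45 × 16^0.645 = 6.45 × 5.979 ≈ 38.567 kt.
38.567 × 1.852 ≈ 71.43 km/h → 71 km/h.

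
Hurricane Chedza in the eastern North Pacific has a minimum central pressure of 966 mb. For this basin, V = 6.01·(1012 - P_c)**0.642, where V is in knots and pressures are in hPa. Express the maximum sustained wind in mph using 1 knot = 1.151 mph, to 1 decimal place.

ΔP = 1012 − 966 = 46 mb.
V ≈ 6.01 × 46^0.642 = 6.01 × 11.681 ≈ 70.205 kt.
70.205 × 1.151 ≈ 80.81 mph → 80.8 mph.

80.8 mph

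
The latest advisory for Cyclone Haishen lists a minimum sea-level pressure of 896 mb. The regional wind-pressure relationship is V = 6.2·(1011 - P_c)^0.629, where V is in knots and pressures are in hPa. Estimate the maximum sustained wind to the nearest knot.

ΔP = 1011 − 896 = 115 mb.
115^0.629 ≈ 19.778.
V ≈ 6.2 × 19.778 ≈ 122.6 kt.

123 kt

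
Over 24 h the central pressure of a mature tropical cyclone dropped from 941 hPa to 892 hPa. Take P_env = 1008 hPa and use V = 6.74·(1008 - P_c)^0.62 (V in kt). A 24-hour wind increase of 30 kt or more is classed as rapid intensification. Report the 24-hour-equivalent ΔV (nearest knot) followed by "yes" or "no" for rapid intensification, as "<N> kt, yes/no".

37 kt, yes

V₁: ΔP = 67, V ≈ 6.74 × 67^0.62 ≈ 91.37 kt.
V₂: ΔP = 116, V ≈ 6.74 × 116^0.62 ≈ 128.42 kt.
ΔV over 24 h = 37.05 kt → 24 h equivalent = 37.05 × 24/24 ≈ 37.05 kt.
37 kt ≥ 30 kt ⇒ rapid intensification.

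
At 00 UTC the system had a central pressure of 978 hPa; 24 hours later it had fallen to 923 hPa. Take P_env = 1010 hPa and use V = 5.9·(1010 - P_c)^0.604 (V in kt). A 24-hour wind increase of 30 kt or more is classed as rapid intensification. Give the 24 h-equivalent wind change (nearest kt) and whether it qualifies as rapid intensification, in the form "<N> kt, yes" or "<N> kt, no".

V₁: ΔP = 32, V ≈ 5.9 × 32^0.604 ≈ 47.86 kt.
V₂: ΔP = 87, V ≈ 5.9 × 87^0.604 ≈ 87.56 kt.
ΔV over 24 h = 39.70 kt → 24 h equivalent = 39.70 × 24/24 ≈ 39.70 kt.
40 kt ≥ 30 kt ⇒ rapid intensification.

40 kt, yes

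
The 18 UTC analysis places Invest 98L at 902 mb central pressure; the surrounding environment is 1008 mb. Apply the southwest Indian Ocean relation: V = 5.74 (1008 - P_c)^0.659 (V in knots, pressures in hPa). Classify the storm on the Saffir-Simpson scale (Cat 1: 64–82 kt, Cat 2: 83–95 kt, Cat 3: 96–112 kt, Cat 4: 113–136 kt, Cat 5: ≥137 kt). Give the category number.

ΔP = 1008 − 902 = 106 mb.
V ≈ 5.74 × 106^0.659 = 5.74 × 21.61 ≈ 124 kt.
124 kt falls in the Category 4 band.

4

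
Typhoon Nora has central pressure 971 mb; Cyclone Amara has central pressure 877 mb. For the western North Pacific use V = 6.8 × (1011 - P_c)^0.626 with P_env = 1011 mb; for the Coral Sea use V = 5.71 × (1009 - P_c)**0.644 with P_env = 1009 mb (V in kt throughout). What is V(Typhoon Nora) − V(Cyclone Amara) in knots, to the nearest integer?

-64 kt

Typhoon Nora: ΔP = 40; V ≈ 6.8 × 40^0.626 ≈ 68.45 kt.
Cyclone Amara: ΔP = 132; V ≈ 5.71 × 132^0.644 ≈ 132.52 kt.
Difference ≈ 68.45 − 132.52 = -64.07 → -64 kt.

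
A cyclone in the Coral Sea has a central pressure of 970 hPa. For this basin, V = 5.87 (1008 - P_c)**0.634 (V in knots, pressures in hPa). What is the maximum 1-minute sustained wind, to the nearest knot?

59 kt

ΔP = 1008 − 970 = 38 hPa.
38^0.634 ≈ 10.037.
V ≈ 5.87 × 10.037 ≈ 58.9 kt.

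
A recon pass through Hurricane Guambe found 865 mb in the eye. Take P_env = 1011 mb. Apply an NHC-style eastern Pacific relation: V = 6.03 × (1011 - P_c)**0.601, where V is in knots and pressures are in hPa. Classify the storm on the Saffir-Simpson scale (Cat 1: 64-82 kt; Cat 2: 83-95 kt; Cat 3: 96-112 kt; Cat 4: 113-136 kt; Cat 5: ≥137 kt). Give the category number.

ΔP = 1011 − 865 = 146 mb.
V ≈ 6.03 × 146^0.601 = 6.03 × 19.99 ≈ 121 kt.
121 kt falls in the Category 4 band.

4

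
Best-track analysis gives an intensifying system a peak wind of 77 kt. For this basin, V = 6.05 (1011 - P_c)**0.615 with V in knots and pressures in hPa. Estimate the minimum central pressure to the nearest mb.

ΔP = (V / 6.05)^(1/0.615) = (77/6.05)^1.626.
77/6.05 = 12.727; 12.727^1.626 ≈ 62.56 mb.
P_c = 1011 − 62.56 = 948.44 ≈ 948 mb.

948 mb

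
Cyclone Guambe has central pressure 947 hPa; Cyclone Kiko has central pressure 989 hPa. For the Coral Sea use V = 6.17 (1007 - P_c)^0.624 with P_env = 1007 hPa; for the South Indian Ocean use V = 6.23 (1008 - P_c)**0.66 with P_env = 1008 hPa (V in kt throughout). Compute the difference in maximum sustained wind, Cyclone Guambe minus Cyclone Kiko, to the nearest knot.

Cyclone Guambe: ΔP = 60; V ≈ 6.17 × 60^0.624 ≈ 79.41 kt.
Cyclone Kiko: ΔP = 19; V ≈ 6.23 × 19^0.66 ≈ 43.50 kt.
Difference ≈ 79.41 − 43.50 = 35.91 → 36 kt.

36 kt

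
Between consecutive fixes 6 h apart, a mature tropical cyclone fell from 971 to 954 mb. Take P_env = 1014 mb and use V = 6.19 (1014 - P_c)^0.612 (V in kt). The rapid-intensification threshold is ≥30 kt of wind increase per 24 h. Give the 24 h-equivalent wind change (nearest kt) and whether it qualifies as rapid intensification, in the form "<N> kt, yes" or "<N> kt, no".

V₁: ΔP = 43, V ≈ 6.19 × 43^0.612 ≈ 61.85 kt.
V₂: ΔP = 60, V ≈ 6.19 × 60^0.612 ≈ 75.84 kt.
ΔV over 6 h = 13.99 kt → 24 h equivalent = 13.99 × 24/6 ≈ 55.96 kt.
56 kt ≥ 30 kt ⇒ rapid intensification.

56 kt, yes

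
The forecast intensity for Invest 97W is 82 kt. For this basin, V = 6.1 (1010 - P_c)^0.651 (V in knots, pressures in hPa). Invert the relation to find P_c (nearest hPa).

956 hPa

ΔP = (V / 6.1)^(1/0.651) = (82/6.1)^1.536.
82/6.1 = 13.443; 13.443^1.536 ≈ 54.13 hPa.
P_c = 1010 − 54.13 = 955.87 ≈ 956 hPa.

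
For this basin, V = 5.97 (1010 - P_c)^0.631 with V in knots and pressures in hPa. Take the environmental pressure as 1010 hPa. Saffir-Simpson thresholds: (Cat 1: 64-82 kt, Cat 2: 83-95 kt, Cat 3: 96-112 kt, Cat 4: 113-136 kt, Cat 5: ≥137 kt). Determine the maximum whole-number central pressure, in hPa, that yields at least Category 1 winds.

967 hPa

Category 1 begins at V = 64 kt.
Required ΔP = (64/5.97)^(1/0.631) = 10.720^1.585 ≈ 42.92 hPa.
P_c ≤ 1010 − 42.92 = 967.08, so the highest integer P_c is 967 hPa.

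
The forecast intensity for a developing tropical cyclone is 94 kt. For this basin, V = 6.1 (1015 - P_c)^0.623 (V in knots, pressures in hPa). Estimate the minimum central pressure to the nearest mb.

934 mb

ΔP = (V / 6.1)^(1/0.623) = (94/6.1)^1.605.
94/6.1 = 15.410; 15.410^1.605 ≈ 80.65 mb.
P_c = 1015 − 80.65 = 934.35 ≈ 934 mb.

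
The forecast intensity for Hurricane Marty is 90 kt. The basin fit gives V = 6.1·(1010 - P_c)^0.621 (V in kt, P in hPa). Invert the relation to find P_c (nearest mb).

934 mb

ΔP = (V / 6.1)^(1/0.621) = (90/6.1)^1.610.
90/6.1 = 14.754; 14.754^1.610 ≈ 76.26 mb.
P_c = 1010 − 76.26 = 933.74 ≈ 934 mb.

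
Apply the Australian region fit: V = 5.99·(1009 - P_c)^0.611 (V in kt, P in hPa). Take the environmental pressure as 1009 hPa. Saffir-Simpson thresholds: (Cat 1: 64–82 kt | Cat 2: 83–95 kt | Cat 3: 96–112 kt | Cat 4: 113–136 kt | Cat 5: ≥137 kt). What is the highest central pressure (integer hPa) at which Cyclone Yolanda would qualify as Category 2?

Category 2 begins at V = 83 kt.
Required ΔP = (83/5.99)^(1/0.611) = 13.856^1.637 ≈ 73.87 hPa.
P_c ≤ 1009 − 73.87 = 935.13, so the highest integer P_c is 935 hPa.

935 hPa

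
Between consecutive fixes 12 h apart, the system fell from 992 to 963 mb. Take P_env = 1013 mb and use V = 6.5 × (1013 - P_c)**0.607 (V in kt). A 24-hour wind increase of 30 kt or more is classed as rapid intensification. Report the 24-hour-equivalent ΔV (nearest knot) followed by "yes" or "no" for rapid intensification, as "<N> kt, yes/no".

57 kt, yes

V₁: ΔP = 21, V ≈ 6.5 × 21^0.607 ≈ 41.26 kt.
V₂: ΔP = 50, V ≈ 6.5 × 50^0.607 ≈ 69.85 kt.
ΔV over 12 h = 28.59 kt → 24 h equivalent = 28.59 × 24/12 ≈ 57.18 kt.
57 kt ≥ 30 kt ⇒ rapid intensification.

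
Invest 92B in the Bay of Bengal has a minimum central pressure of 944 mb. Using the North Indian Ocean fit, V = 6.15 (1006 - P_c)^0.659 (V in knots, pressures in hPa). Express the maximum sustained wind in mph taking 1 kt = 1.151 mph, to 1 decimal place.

ΔP = 1006 − 944 = 62 mb.
V ≈ 6.15 × 62^0.659 = 6.15 × 15.177 ≈ 93.339 kt.
93.339 × 1.151 ≈ 107.43 mph → 107.4 mph.

107.4 mph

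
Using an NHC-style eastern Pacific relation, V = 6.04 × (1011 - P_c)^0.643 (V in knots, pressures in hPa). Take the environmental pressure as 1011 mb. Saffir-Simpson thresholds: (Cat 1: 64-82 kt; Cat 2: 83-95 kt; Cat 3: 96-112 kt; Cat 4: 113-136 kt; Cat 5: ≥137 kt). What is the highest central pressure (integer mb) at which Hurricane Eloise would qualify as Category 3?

Category 3 begins at V = 96 kt.
Required ΔP = (96/6.04)^(1/0.643) = 15.894^1.555 ≈ 73.82 mb.
P_c ≤ 1011 − 73.82 = 937.18, so the highest integer P_c is 937 mb.

937 mb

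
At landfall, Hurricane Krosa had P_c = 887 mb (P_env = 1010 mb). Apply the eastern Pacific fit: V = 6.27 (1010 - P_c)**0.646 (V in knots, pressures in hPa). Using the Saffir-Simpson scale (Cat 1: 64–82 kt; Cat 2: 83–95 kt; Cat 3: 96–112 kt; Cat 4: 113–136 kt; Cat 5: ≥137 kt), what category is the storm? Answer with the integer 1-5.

ΔP = 1010 − 887 = 123 mb.
V ≈ 6.27 × 123^0.646 = 6.27 × 22.39 ≈ 140 kt.
140 kt falls in the Category 5 band.

5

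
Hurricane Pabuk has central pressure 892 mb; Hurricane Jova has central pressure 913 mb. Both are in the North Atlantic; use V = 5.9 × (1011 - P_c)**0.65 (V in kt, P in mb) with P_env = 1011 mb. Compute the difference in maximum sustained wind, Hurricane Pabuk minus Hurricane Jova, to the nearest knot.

Hurricane Pabuk: ΔP = 119; V ≈ 5.9 × 119^0.65 ≈ 131.81 kt.
Hurricane Jova: ΔP = 98; V ≈ 5.9 × 98^0.65 ≈ 116.18 kt.
Difference ≈ 131.81 − 116.18 = 15.63 → 16 kt.

16 kt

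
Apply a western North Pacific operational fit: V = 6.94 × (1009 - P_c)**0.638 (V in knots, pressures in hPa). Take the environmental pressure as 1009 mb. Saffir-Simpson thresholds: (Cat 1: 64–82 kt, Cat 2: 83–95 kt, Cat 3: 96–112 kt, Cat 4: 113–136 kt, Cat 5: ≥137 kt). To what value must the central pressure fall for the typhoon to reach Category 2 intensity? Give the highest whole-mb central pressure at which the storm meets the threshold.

Category 2 begins at V = 83 kt.
Required ΔP = (83/6.94)^(1/0.638) = 11.960^1.567 ≈ 48.89 mb.
P_c ≤ 1009 − 48.89 = 960.11, so the highest integer P_c is 960 mb.

960 mb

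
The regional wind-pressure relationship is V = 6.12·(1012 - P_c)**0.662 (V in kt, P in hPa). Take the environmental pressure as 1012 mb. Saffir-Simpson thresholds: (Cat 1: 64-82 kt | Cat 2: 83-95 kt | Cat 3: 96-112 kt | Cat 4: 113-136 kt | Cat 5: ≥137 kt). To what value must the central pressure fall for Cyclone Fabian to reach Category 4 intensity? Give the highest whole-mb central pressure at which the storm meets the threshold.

Category 4 begins at V = 113 kt.
Required ΔP = (113/6.12)^(1/0.662) = 18.464^1.511 ≈ 81.82 mb.
P_c ≤ 1012 − 81.82 = 930.18, so the highest integer P_c is 930 mb.

930 mb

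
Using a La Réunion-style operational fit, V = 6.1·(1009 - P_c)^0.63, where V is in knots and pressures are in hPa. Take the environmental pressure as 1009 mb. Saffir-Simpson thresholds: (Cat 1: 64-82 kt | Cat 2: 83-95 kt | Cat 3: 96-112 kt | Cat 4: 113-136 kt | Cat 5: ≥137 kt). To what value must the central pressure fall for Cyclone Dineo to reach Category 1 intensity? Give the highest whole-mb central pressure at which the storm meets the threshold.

967 mb

Category 1 begins at V = 64 kt.
Required ΔP = (64/6.1)^(1/0.63) = 10.492^1.587 ≈ 41.73 mb.
P_c ≤ 1009 − 41.73 = 967.27, so the highest integer P_c is 967 mb.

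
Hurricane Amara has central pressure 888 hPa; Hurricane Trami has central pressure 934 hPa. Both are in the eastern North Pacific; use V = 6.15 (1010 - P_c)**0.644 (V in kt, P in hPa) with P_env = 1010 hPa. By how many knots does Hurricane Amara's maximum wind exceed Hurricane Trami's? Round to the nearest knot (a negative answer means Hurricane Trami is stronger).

Hurricane Amara: ΔP = 122; V ≈ 6.15 × 122^0.644 ≈ 135.67 kt.
Hurricane Trami: ΔP = 76; V ≈ 6.15 × 76^0.644 ≈ 100.03 kt.
Difference ≈ 135.67 − 100.03 = 35.64 → 36 kt.

36 kt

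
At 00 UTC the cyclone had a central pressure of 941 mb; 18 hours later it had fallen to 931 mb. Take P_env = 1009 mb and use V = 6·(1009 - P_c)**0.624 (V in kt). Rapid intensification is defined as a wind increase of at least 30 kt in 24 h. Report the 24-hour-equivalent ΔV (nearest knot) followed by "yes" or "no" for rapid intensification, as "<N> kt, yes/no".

10 kt, no

V₁: ΔP = 68, V ≈ 6 × 68^0.624 ≈ 83.49 kt.
V₂: ΔP = 78, V ≈ 6 × 78^0.624 ≈ 90.95 kt.
ΔV over 18 h = 7.46 kt → 24 h equivalent = 7.46 × 24/18 ≈ 9.95 kt.
10 kt < 30 kt ⇒ not rapid intensification.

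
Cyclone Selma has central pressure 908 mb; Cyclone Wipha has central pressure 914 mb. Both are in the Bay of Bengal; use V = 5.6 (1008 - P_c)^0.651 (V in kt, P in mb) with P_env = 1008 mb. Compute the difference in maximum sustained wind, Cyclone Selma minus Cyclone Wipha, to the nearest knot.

Cyclone Selma: ΔP = 100; V ≈ 5.6 × 100^0.651 ≈ 112.25 kt.
Cyclone Wipha: ΔP = 94; V ≈ 5.6 × 94^0.651 ≈ 107.82 kt.
Difference ≈ 112.25 − 107.82 = 4.43 → 4 kt.

4 kt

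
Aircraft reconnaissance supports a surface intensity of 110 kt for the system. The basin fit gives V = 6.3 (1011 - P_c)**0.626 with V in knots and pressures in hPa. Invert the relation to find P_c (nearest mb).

ΔP = (V / 6.3)^(1/0.626) = (110/6.3)^1.597.
110/6.3 = 17.460; 17.460^1.597 ≈ 96.41 mb.
P_c = 1011 − 96.41 = 914.59 ≈ 915 mb.

915 mb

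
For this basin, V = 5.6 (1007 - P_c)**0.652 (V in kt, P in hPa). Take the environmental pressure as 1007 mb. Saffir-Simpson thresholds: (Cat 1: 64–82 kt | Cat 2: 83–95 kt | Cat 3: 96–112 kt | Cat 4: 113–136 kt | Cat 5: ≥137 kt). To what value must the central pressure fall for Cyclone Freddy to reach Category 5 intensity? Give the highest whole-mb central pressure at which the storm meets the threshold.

872 mb

Category 5 begins at V = 137 kt.
Required ΔP = (137/5.6)^(1/0.652) = 24.464^1.534 ≈ 134.79 mb.
P_c ≤ 1007 − 134.79 = 872.21, so the highest integer P_c is 872 mb.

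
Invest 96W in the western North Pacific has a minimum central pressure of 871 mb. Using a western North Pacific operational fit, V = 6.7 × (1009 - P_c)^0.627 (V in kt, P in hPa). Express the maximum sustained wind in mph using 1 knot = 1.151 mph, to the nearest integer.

169 mph

ΔP = 1009 − 871 = 138 mb.
V ≈ 6.7 × 138^0.627 = 6.7 × 21.964 ≈ 147.156 kt.
147.156 × 1.151 ≈ 169.38 mph → 169 mph.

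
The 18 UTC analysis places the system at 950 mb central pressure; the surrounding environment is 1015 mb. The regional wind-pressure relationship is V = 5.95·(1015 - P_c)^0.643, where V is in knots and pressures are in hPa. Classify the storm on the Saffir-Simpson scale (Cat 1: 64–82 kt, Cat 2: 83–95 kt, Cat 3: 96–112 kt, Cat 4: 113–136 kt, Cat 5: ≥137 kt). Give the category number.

ΔP = 1015 − 950 = 65 mb.
V ≈ 5.95 × 65^0.643 = 5.95 × 14.65 ≈ 87 kt.
87 kt falls in the Category 2 band.

2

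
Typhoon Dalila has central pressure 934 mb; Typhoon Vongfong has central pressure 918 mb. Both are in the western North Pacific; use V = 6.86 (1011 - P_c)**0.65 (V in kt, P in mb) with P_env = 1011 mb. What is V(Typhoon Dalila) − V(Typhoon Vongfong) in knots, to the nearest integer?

-15 kt

Typhoon Dalila: ΔP = 77; V ≈ 6.86 × 77^0.65 ≈ 115.49 kt.
Typhoon Vongfong: ΔP = 93; V ≈ 6.86 × 93^0.65 ≈ 130.57 kt.
Difference ≈ 115.49 − 130.57 = -15.08 → -15 kt.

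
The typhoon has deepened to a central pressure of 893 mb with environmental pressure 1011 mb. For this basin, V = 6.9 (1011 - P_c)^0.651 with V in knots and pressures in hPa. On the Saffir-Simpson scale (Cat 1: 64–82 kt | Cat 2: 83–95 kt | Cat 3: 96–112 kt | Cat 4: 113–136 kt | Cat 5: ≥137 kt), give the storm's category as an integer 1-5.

ΔP = 1011 − 893 = 118 mb.
V ≈ 6.9 × 118^0.651 = 6.9 × 22.33 ≈ 154 kt.
154 kt falls in the Category 5 band.

5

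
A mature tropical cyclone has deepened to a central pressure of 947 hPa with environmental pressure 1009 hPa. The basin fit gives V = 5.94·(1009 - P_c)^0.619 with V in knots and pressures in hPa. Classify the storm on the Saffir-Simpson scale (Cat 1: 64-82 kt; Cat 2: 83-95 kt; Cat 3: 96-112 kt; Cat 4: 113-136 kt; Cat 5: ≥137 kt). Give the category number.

ΔP = 1009 − 947 = 62 hPa.
V ≈ 5.94 × 62^0.619 = 5.94 × 12.87 ≈ 76 kt.
76 kt falls in the Category 1 band.

1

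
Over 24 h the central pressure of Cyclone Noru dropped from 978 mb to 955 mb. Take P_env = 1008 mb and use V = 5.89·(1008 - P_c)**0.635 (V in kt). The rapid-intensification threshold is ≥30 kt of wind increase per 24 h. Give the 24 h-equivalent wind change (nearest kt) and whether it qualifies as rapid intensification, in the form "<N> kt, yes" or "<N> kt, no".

22 kt, no

V₁: ΔP = 30, V ≈ 5.89 × 30^0.635 ≈ 51.06 kt.
V₂: ΔP = 53, V ≈ 5.89 × 53^0.635 ≈ 73.29 kt.
ΔV over 24 h = 22.23 kt → 24 h equivalent = 22.23 × 24/24 ≈ 22.23 kt.
22 kt < 30 kt ⇒ not rapid intensification.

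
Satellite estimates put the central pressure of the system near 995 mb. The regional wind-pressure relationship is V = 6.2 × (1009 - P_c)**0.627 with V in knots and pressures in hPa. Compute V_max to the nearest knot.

32 kt

ΔP = 1009 − 995 = 14 mb.
14^0.627 ≈ 5.231.
V ≈ 6.2 × 5.231 ≈ 32.4 kt.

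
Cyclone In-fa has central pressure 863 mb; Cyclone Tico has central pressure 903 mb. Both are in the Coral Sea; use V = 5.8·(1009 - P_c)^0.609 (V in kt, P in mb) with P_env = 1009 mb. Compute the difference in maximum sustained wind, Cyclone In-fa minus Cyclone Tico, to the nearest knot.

21 kt

Cyclone In-fa: ΔP = 146; V ≈ 5.8 × 146^0.609 ≈ 120.65 kt.
Cyclone Tico: ΔP = 106; V ≈ 5.8 × 106^0.609 ≈ 99.27 kt.
Difference ≈ 120.65 − 99.27 = 21.38 → 21 kt.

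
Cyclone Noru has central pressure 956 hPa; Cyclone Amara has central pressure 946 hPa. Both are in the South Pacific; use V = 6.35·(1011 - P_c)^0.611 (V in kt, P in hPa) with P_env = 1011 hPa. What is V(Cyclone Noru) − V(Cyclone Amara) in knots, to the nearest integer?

-8 kt

Cyclone Noru: ΔP = 55; V ≈ 6.35 × 55^0.611 ≈ 73.47 kt.
Cyclone Amara: ΔP = 65; V ≈ 6.35 × 65^0.611 ≈ 81.37 kt.
Difference ≈ 73.47 − 81.37 = -7.90 → -8 kt.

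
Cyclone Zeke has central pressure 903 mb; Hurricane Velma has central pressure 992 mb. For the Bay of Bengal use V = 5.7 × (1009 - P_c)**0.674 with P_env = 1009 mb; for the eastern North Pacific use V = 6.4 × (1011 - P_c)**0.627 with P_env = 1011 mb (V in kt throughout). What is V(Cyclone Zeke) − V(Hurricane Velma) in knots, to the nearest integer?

Cyclone Zeke: ΔP = 106; V ≈ 5.7 × 106^0.674 ≈ 132.11 kt.
Hurricane Velma: ΔP = 19; V ≈ 6.4 × 19^0.627 ≈ 40.55 kt.
Difference ≈ 132.11 − 40.55 = 91.56 → 92 kt.

92 kt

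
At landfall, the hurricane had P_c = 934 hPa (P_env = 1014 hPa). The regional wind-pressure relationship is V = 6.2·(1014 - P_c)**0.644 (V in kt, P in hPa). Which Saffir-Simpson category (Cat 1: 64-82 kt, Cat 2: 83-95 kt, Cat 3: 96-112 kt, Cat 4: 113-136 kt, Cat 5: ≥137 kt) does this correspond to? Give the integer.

3

ΔP = 1014 − 934 = 80 hPa.
V ≈ 6.2 × 80^0.644 = 6.2 × 16.81 ≈ 104 kt.
104 kt falls in the Category 3 band.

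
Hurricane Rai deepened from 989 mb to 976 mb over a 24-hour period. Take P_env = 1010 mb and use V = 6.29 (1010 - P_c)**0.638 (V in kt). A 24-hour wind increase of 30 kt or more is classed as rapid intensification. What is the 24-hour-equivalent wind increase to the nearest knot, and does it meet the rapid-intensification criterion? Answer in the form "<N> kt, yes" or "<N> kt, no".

16 kt, no

V₁: ΔP = 21, V ≈ 6.29 × 21^0.638 ≈ 43.88 kt.
V₂: ΔP = 34, V ≈ 6.29 × 34^0.638 ≈ 59.67 kt.
ΔV over 24 h = 15.79 kt → 24 h equivalent = 15.79 × 24/24 ≈ 15.79 kt.
16 kt < 30 kt ⇒ not rapid intensification.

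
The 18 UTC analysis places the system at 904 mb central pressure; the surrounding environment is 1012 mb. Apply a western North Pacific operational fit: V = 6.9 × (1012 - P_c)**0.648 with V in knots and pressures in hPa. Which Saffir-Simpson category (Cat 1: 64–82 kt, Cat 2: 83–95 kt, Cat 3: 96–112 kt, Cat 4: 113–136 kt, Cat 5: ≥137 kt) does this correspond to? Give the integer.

ΔP = 1012 − 904 = 108 mb.
V ≈ 6.9 × 108^0.648 = 6.9 × 20.78 ≈ 143 kt.
143 kt falls in the Category 5 band.

5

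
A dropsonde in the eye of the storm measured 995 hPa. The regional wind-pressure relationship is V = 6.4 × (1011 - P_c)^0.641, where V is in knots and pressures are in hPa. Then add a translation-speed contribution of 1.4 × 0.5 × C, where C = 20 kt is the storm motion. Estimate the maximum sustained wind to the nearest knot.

ΔP = 1011 − 995 = 16 hPa.
16^0.641 ≈ 5.913.
V ≈ 6.4 × 5.913 ≈ 37.8 kt.
Translation term: 1.4 × 0.5 × 20 = 14 kt.
Corrected V ≈ 51.8 kt → 52 kt.

52 kt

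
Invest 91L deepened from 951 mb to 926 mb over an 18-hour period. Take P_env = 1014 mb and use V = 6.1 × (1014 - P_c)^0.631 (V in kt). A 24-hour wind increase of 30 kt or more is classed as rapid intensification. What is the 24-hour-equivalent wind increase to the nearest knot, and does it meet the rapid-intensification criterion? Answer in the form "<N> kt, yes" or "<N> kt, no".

26 kt, no

V₁: ΔP = 63, V ≈ 6.1 × 63^0.631 ≈ 83.31 kt.
V₂: ΔP = 88, V ≈ 6.1 × 88^0.631 ≈ 102.87 kt.
ΔV over 18 h = 19.56 kt → 24 h equivalent = 19.56 × 24/18 ≈ 26.08 kt.
26 kt < 30 kt ⇒ not rapid intensification.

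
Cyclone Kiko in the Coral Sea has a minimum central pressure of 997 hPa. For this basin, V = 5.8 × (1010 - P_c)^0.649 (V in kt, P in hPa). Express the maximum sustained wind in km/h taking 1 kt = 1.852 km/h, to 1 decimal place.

ΔP = 1010 − 997 = 13 hPa.
V ≈ 5.8 × 13^0.649 = 5.8 × 5.284 ≈ 30.646 kt.
30.646 × 1.852 ≈ 56.76 km/h → 56.8 km/h.

56.8 km/h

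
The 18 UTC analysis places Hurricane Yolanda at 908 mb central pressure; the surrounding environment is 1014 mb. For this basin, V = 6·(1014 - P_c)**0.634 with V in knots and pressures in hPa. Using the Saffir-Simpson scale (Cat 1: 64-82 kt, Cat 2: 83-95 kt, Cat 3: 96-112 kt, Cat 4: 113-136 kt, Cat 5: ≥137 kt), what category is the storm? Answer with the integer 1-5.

4

ΔP = 1014 − 908 = 106 mb.
V ≈ 6 × 106^0.634 = 6 × 19.23 ≈ 115 kt.
115 kt falls in the Category 4 band.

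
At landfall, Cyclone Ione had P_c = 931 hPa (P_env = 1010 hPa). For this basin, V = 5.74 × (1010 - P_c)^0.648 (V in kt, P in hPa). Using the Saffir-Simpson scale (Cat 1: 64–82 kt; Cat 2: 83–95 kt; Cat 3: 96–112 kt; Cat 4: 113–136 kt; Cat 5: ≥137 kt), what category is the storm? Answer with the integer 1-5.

3

ΔP = 1010 − 931 = 79 hPa.
V ≈ 5.74 × 79^0.648 = 5.74 × 16.97 ≈ 97 kt.
97 kt falls in the Category 3 band.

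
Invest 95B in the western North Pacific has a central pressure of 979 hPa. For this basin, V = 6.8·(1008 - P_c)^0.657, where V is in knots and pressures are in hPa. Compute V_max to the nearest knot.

62 kt

ΔP = 1008 − 979 = 29 hPa.
29^0.657 ≈ 9.137.
V ≈ 6.8 × 9.137 ≈ 62.1 kt.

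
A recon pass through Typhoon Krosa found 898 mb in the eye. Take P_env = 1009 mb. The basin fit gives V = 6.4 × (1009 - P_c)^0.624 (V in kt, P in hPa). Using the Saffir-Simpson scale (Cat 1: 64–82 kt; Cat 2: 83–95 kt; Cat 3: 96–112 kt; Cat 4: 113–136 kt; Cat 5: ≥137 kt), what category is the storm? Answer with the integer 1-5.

ΔP = 1009 − 898 = 111 mb.
V ≈ 6.4 × 111^0.624 = 6.4 × 18.89 ≈ 121 kt.
121 kt falls in the Category 4 band.

4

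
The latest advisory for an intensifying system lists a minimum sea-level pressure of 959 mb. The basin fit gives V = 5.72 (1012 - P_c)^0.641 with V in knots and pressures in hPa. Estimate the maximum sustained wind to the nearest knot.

73 kt

ΔP = 1012 − 959 = 53 mb.
53^0.641 ≈ 12.743.
V ≈ 5.72 × 12.743 ≈ 72.9 kt.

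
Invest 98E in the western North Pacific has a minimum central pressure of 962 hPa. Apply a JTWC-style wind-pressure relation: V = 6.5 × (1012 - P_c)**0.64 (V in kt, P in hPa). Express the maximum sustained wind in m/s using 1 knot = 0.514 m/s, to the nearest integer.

41 m/s

ΔP = 1012 − 962 = 50 hPa.
V ≈ 6.5 × 50^0.64 = 6.5 × 12.228 ≈ 79.479 kt.
79.479 × 0.514 ≈ 40.85 m/s → 41 m/s.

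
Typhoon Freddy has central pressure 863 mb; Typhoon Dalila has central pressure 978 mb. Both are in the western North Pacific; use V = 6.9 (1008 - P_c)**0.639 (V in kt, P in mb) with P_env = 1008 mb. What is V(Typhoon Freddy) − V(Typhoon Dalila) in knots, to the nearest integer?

Typhoon Freddy: ΔP = 145; V ≈ 6.9 × 145^0.639 ≈ 165.94 kt.
Typhoon Dalila: ΔP = 30; V ≈ 6.9 × 30^0.639 ≈ 60.64 kt.
Difference ≈ 165.94 − 60.64 = 105.30 → 105 kt.

105 kt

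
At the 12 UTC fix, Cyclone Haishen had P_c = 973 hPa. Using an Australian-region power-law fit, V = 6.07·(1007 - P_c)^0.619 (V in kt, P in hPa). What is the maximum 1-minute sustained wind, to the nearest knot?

ΔP = 1007 − 973 = 34 hPa.
34^0.619 ≈ 8.871.
V ≈ 6.07 × 8.871 ≈ 53.8 kt.

54 kt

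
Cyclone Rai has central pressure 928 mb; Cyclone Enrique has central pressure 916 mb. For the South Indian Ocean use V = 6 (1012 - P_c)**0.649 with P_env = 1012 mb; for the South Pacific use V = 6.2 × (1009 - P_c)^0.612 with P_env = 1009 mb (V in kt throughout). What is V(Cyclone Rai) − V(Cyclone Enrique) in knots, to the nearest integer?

Cyclone Rai: ΔP = 84; V ≈ 6 × 84^0.649 ≈ 106.42 kt.
Cyclone Enrique: ΔP = 93; V ≈ 6.2 × 93^0.612 ≈ 99.34 kt.
Difference ≈ 106.42 − 99.34 = 7.08 → 7 kt.

7 kt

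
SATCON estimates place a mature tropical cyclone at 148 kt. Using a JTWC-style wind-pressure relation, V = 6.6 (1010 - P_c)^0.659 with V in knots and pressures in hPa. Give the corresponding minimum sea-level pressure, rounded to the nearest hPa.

ΔP = (V / 6.6)^(1/0.659) = (148/6.6)^1.517.
148/6.6 = 22.424; 22.424^1.517 ≈ 112.11 hPa.
P_c = 1010 − 112.11 = 897.89 ≈ 898 hPa.

898 hPa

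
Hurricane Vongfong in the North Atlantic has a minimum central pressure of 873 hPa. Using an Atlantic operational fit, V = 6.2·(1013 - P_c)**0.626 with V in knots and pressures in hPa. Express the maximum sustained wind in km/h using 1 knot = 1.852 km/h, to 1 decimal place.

ΔP = 1013 − 873 = 140 hPa.
V ≈ 6.2 × 140^0.626 = 6.2 × 22.053 ≈ 136.731 kt.
136.731 × 1.852 ≈ 253.23 km/h → 253.2 km/h.

253.2 km/h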